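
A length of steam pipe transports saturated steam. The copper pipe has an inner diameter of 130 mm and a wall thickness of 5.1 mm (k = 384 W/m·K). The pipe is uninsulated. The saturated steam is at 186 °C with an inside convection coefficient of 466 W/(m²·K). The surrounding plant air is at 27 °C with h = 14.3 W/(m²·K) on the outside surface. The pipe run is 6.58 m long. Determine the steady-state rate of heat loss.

Cylindrical conduction, so R = ln(r₂/r₁)/(2πkL) per layer, in series:
R_inner film = 1/(h_i·2πr₁L) = 1/(466×2π×0.065×6.58) = 7.985×10^-4 K/W
R_copper pipe wall = ln(70.1/65)/(2π×384×6.58) = 4.758×10^-6 K/W
R_outer film = 1/(h_o·2πr_oL) = 1/(14.3×2π×0.0701×6.58) = 0.02413 K/W
R_total = 0.02493 K/W
Q = ΔT/R_total = 159/0.02493

Q ≈ 6380 W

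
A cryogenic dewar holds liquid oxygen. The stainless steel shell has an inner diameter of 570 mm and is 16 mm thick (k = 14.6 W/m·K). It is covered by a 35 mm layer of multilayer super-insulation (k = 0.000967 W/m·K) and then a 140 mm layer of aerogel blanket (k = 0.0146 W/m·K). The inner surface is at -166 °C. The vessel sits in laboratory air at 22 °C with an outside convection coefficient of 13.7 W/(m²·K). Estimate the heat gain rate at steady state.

Each spherical layer contributes R = (1/r_i − 1/r_o)/(4πk):
R_stainless steel shell = (1/0.285 − 1/0.301)/(4π×14.6) = 0.001017 K/W
R_multilayer super-insulation = (1/0.301 − 1/0.336)/(4π×0.000967) = 28.48 K/W
R_aerogel blanket = (1/0.336 − 1/0.476)/(4π×0.0146) = 4.771 K/W
R_outer film = 1/(h·4πr_o²) = 1/(13.7×4π×0.476²) = 0.02564 K/W
R_total = 33.28 K/W
Q = ΔT/R_total = 188/33.28

Q ≈ 5.65 W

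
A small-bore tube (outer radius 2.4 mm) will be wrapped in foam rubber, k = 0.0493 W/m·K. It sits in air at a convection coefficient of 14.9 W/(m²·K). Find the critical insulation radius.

r_cr ≈ 3.31 mm

For a cylinder r_cr = k/h = 0.0493/14.9
r_cr = 3.31 mm; since the bare radius (2.4 mm) is below r_cr, adding a thin layer of insulation will *increase* heat loss.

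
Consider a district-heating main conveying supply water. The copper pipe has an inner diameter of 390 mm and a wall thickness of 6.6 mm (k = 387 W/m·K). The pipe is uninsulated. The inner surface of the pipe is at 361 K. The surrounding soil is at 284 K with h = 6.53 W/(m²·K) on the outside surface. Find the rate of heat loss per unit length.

Radial resistances (cylindrical: R_cond = ln(r_o/r_i)/(2πkL), R_conv = 1/(h·2πrL)):
R_copper pipe wall = ln(201.6/195)/(2π×387×1) = 1.369×10^-5 K/W
R_outer film = 1/(h_o·2πr_oL) = 1/(6.53×2π×0.2016×1) = 0.1209 K/W
R_total = 0.1209 K/W
Q = ΔT/R_total = 77/0.1209

q′ ≈ 637 W/m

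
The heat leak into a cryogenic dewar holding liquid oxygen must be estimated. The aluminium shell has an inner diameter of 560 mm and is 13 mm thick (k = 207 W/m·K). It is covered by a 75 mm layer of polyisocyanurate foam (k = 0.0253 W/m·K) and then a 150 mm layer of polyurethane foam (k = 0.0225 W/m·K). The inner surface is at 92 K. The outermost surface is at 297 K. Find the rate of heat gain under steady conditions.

Q ≈ 41.2 W

Each spherical layer contributes R = (1/r_i − 1/r_o)/(4πk):
R_aluminium shell = (1/0.28 − 1/0.293)/(4π×207) = 6.092×10^-5 K/W
R_polyisocyanurate foam = (1/0.293 − 1/0.368)/(4π×0.0253) = 2.188 K/W
R_polyurethane foam = (1/0.368 − 1/0.518)/(4π×0.0225) = 2.783 K/W
R_total = 4.971 K/W
Q = ΔT/R_total = 205/4.971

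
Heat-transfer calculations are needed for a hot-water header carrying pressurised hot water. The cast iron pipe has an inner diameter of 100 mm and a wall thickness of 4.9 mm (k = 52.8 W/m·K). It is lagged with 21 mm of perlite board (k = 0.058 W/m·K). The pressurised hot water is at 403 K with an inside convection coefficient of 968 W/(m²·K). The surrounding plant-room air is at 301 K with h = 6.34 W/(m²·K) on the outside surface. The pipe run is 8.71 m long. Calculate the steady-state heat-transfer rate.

Cylindrical conduction, so R = ln(r₂/r₁)/(2πkL) per layer, in series:
R_inner film = 1/(h_i·2πr₁L) = 1/(968×2π×0.05×8.71) = 3.775×10^-4 K/W
R_cast iron pipe wall = ln(54.9/50)/(2π×52.8×8.71) = 3.235×10^-5 K/W
R_perlite board = ln(75.9/54.9)/(2π×0.058×8.71) = 0.102 K/W
R_outer film = 1/(h_o·2πr_oL) = 1/(6.34×2π×0.0759×8.71) = 0.03797 K/W
R_total = 0.1404 K/W
Q = ΔT/R_total = 102/0.1404

Q ≈ 726 W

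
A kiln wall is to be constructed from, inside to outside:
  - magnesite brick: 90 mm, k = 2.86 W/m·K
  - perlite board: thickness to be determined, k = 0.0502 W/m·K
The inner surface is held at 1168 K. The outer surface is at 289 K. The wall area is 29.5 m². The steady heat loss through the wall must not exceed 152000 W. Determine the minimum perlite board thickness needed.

Treating each layer as a thermal resistance in series:
R_magnesite brick = L/(kA) = 0.09/(2.86×29.5) = 0.001067 K/W
Sum of the known resistances R_other = 0.001067 K/W
Required total resistance R_tot = ΔT/Q_allow = 879/152000 = 0.005783 K/W
R_perlite board = R_tot − R_other = 0.004716 K/W
L = R·k·A = 0.004716×0.0502×29.5

L ≈ 6.98 mm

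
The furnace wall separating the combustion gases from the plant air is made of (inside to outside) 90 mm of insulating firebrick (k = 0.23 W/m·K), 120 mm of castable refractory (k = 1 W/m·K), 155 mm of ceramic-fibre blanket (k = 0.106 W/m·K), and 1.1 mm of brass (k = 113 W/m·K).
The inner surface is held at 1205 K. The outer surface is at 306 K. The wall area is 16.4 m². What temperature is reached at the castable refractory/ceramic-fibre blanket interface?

Using the resistance-network approach (series):
R_insulating firebrick = L/(kA) = 0.09/(0.23×16.4) = 0.02386 K/W
R_castable refractory = L/(kA) = 0.12/(1×16.4) = 0.007317 K/W
R_ceramic-fibre blanket = L/(kA) = 0.155/(0.106×16.4) = 0.08916 K/W
R_brass = L/(kA) = 0.0011/(113×16.4) = 5.936×10^-7 K/W
R_total = 0.1203 K/W;  Q = ΔT/R_total = 899/0.1203 = 7470 W
T_interface = T_inner − Q·ΣR(inner→interface) = 1205 − 7470×0.03118

T ≈ 972 K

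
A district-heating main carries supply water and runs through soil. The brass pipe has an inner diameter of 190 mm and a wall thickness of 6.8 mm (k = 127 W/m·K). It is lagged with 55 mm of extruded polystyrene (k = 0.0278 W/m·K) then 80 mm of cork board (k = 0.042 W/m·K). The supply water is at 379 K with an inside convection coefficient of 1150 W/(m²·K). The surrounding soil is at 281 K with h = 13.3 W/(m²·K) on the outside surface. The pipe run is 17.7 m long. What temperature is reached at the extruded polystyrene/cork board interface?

Radial resistances (cylindrical: R_cond = ln(r_o/r_i)/(2πkL), R_conv = 1/(h·2πrL)):
R_inner film = 1/(h_i·2πr₁L) = 1/(1150×2π×0.095×17.7) = 8.23×10^-5 K/W
R_brass pipe wall = ln(101.8/95)/(2π×127×17.7) = 4.895×10^-6 K/W
R_extruded polystyrene = ln(156.8/101.8)/(2π×0.0278×17.7) = 0.1397 K/W
R_cork board = ln(236.8/156.8)/(2π×0.042×17.7) = 0.08826 K/W
R_outer film = 1/(h_o·2πr_oL) = 1/(13.3×2π×0.2368×17.7) = 0.002855 K/W
R_total = 0.2309 K/W
Q = ΔT/R_total = 98/0.2309
Q = 424 W
T_interface = T_inner − Q·ΣR(inner→interface) = 379 − 424×0.1398

T ≈ 320 K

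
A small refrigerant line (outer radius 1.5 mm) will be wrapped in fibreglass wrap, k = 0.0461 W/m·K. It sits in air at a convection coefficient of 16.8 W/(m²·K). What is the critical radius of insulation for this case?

r_cr ≈ 2.74 mm

For a cylinder r_cr = k/h = 0.0461/16.8
r_cr = 2.74 mm; since the bare radius (1.5 mm) is below r_cr, adding a thin layer of insulation will *increase* heat loss.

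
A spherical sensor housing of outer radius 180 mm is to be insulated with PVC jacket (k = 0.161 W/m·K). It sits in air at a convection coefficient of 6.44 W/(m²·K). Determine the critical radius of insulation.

r_cr ≈ 50 mm

For a sphere r_cr = 2k/h = 2×0.161/6.44
r_cr = 50 mm; since the bare radius (180 mm) is above r_cr, any added insulation will reduce heat loss.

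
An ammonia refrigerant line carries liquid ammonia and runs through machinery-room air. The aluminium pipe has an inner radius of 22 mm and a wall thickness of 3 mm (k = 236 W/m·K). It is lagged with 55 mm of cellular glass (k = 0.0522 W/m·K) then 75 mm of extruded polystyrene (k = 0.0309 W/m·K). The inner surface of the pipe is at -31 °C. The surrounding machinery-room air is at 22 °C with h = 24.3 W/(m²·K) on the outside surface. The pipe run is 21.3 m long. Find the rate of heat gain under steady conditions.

For a radial system each layer contributes R = ln(r_out/r_in)/(2πkL); films add R = 1/(hA).
R_aluminium pipe wall = ln(25/22)/(2π×236×21.3) = 4.047×10^-6 K/W
R_cellular glass = ln(80/25)/(2π×0.0522×21.3) = 0.1665 K/W
R_extruded polystyrene = ln(155/80)/(2π×0.0309×21.3) = 0.1599 K/W
R_outer film = 1/(h_o·2πr_oL) = 1/(24.3×2π×0.155×21.3) = 0.001984 K/W
R_total = 0.3284 K/W
Q = ΔT/R_total = 53/0.3284

Q ≈ 161 W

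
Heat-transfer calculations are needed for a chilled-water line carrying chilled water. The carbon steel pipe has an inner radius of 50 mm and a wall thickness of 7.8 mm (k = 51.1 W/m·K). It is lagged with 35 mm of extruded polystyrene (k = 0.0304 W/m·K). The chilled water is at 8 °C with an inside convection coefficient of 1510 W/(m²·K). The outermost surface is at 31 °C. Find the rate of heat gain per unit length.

Treating each annulus and film as a series resistance:
R_inner film = 1/(h_i·2πr₁L) = 1/(1510×2π×0.05×1) = 0.002108 K/W
R_carbon steel pipe wall = ln(57.8/50)/(2π×51.1×1) = 4.515×10^-4 K/W
R_extruded polystyrene = ln(92.8/57.8)/(2π×0.0304×1) = 2.479 K/W
R_total = 2.481 K/W
Q = ΔT/R_total = 23/2.481

q′ ≈ 9.27 W/m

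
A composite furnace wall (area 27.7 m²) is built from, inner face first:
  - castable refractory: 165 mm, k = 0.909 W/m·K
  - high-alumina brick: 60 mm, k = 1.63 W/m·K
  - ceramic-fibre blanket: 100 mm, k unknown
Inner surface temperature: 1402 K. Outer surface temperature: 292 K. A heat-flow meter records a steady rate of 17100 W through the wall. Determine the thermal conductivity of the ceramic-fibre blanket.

k ≈ 0.0633 W/(m·K)

Model the wall as resistances in series:
R_castable refractory = L/(kA) = 0.165/(0.909×27.7) = 0.006553 K/W
R_high-alumina brick = L/(kA) = 0.06/(1.63×27.7) = 0.001329 K/W
Sum of known resistances R_other = 0.007882 K/W
Total R = ΔT/Q = 1110/17100 = 0.06491 K/W
R_ceramic-fibre blanket = R_total − R_other = 0.05703 K/W
k = L/(R·A) = 0.1/(0.05703×27.7)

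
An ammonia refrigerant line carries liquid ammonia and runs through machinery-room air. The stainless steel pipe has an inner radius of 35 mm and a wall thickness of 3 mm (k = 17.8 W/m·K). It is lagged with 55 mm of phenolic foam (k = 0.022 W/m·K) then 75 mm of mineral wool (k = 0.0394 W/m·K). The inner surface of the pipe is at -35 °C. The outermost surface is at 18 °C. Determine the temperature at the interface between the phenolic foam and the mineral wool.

T ≈ 3.72 °C

Per-layer cylindrical resistances, series-summed:
R_stainless steel pipe wall = ln(38/35)/(2π×17.8×1) = 7.353×10^-4 K/W
R_phenolic foam = ln(93/38)/(2π×0.022×1) = 6.475 K/W
R_mineral wool = ln(168/93)/(2π×0.0394×1) = 2.389 K/W
R_total = 8.864 K/W
Q = ΔT/R_total = 53/8.864
Q = 5.98 W/m
T_interface = T_inner + Q·ΣR(inner→interface) = -35 + 5.98×6.476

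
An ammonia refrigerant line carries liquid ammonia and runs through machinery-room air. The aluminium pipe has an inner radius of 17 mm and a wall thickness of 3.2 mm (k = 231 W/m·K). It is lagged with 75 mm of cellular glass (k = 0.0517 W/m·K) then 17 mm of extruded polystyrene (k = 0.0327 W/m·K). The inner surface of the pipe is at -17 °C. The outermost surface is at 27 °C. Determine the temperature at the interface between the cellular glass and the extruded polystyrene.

T ≈ 20.7 °C

For a radial system each layer contributes R = ln(r_out/r_in)/(2πkL); films add R = 1/(hA).
R_aluminium pipe wall = ln(20.2/17)/(2π×231×1) = 1.188×10^-4 K/W
R_cellular glass = ln(95.2/20.2)/(2π×0.0517×1) = 4.772 K/W
R_extruded polystyrene = ln(112.2/95.2)/(2π×0.0327×1) = 0.7997 K/W
R_total = 5.572 K/W
Q = ΔT/R_total = 44/5.572
Q = 7.9 W/m
T_interface = T_inner + Q·ΣR(inner→interface) = -17 + 7.9×4.773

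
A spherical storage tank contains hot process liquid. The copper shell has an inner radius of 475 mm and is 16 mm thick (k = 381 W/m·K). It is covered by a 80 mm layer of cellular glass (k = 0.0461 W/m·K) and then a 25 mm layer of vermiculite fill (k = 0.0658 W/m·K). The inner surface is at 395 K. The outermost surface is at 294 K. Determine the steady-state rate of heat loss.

Q ≈ 174 W

Each spherical layer contributes R = (1/r_i − 1/r_o)/(4πk):
R_copper shell = (1/0.475 − 1/0.491)/(4π×381) = 1.433×10^-5 K/W
R_cellular glass = (1/0.491 − 1/0.571)/(4π×0.0461) = 0.4926 K/W
R_vermiculite fill = (1/0.571 − 1/0.596)/(4π×0.0658) = 0.08884 K/W
R_total = 0.5814 K/W
Q = ΔT/R_total = 101/0.5814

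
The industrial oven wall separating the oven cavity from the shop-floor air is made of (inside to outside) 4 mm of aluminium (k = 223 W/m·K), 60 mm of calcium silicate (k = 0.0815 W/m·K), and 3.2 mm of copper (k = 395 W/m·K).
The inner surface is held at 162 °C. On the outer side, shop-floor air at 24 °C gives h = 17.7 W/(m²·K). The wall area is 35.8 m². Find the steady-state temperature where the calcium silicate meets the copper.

T ≈ 33.8 °C

Using the resistance-network approach (series):
R_aluminium = L/(kA) = 0.004/(223×35.8) = 5.01×10^-7 K/W
R_calcium silicate = L/(kA) = 0.06/(0.0815×35.8) = 0.02056 K/W
R_copper = L/(kA) = 0.0032/(395×35.8) = 2.263×10^-7 K/W
R_outer film = 1/(h_o·A) = 1/(17.7×35.8) = 0.001578 K/W
R_total = 0.02214 K/W;  Q = ΔT/R_total = 138/0.02214 = 6232 W
T_interface = T_inner − Q·ΣR(inner→interface) = 162 − 6230×0.02056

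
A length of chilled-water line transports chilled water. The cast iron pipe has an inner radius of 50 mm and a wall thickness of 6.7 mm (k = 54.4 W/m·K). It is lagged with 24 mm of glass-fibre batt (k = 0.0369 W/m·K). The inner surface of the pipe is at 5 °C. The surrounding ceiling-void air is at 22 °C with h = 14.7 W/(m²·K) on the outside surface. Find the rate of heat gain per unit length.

Per-layer cylindrical resistances, series-summed:
R_cast iron pipe wall = ln(56.7/50)/(2π×54.4×1) = 3.679×10^-4 K/W
R_glass-fibre batt = ln(80.7/56.7)/(2π×0.0369×1) = 1.522 K/W
R_outer film = 1/(h_o·2πr_oL) = 1/(14.7×2π×0.0807×1) = 0.1342 K/W
R_total = 1.657 K/W
Q = ΔT/R_total = 17/1.657

q′ ≈ 10.3 W/m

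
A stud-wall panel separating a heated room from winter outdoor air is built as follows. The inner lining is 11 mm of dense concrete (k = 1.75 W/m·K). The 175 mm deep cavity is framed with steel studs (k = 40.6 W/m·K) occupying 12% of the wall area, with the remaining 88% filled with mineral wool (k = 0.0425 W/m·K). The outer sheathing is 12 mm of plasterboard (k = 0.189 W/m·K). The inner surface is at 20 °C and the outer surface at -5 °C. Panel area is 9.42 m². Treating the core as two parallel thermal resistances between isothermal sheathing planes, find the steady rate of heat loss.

Sheathing layers in series; stud and cavity paths in parallel between them.
R_inner = 0.011/(1.75×9.42) = 6.673×10^-4 K/W
R_stud  = 0.175/(40.6×0.12×9.42) = 0.003813 K/W
R_cav   = 0.175/(0.0425×0.88×9.42) = 0.4967 K/W
1/R_core = 1/R_stud + 1/R_cav → R_core = 0.003784 K/W
R_outer = 0.012/(0.189×9.42) = 0.00674 K/W
R_total = 0.01119 K/W
Q = ΔT/R_total = 25/0.01119

Q ≈ 2230 W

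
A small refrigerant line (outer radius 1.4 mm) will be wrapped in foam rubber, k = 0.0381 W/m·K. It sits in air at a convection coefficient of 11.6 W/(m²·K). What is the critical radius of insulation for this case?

For a cylinder r_cr = k/h = 0.0381/11.6
r_cr = 3.28 mm; since the bare radius (1.4 mm) is below r_cr, adding a thin layer of insulation will *increase* heat loss.

r_cr ≈ 3.28 mm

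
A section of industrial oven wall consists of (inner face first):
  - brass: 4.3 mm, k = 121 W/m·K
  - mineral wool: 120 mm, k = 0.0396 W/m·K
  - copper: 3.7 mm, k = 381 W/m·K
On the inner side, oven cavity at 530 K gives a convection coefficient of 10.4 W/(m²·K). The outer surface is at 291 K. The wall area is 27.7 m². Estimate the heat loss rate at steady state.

Model the wall as resistances in series:
R_inner film = 1/(h_i·A) = 1/(10.4×27.7) = 0.003471 K/W
R_brass = L/(kA) = 0.0043/(121×27.7) = 1.283×10^-6 K/W
R_mineral wool = L/(kA) = 0.12/(0.0396×27.7) = 0.1094 K/W
R_copper = L/(kA) = 0.0037/(381×27.7) = 3.506×10^-7 K/W
R_total = 0.1129 K/W
Q = ΔT / R_total = 239 / 0.1129

Q ≈ 2120 W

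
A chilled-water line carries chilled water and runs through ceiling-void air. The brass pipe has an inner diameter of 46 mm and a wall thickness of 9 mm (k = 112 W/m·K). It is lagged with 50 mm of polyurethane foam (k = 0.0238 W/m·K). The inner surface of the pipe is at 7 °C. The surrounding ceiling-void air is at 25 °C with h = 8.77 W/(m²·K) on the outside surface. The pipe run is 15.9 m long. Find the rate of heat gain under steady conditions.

Q ≈ 43.9 W

For a radial system each layer contributes R = ln(r_out/r_in)/(2πkL); films add R = 1/(hA).
R_brass pipe wall = ln(32/23)/(2π×112×15.9) = 2.951×10^-5 K/W
R_polyurethane foam = ln(82/32)/(2π×0.0238×15.9) = 0.3958 K/W
R_outer film = 1/(h_o·2πr_oL) = 1/(8.77×2π×0.082×15.9) = 0.01392 K/W
R_total = 0.4097 K/W
Q = ΔT/R_total = 18/0.4097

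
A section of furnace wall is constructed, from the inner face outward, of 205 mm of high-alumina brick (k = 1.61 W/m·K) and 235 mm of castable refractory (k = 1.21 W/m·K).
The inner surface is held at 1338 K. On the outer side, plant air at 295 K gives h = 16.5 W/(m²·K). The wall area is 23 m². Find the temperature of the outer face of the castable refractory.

T ≈ 460 K

Series thermal resistances:
R_high-alumina brick = L/(kA) = 0.205/(1.61×23) = 0.005536 K/W
R_castable refractory = L/(kA) = 0.235/(1.21×23) = 0.008444 K/W
R_outer film = 1/(h_o·A) = 1/(16.5×23) = 0.002635 K/W
R_total = 0.01662 K/W;  Q = ΔT/R_total = 1043/0.01662 = 62770 W
T_interface = T_inner − Q·ΣR(inner→interface) = 1338 − 62800×0.01398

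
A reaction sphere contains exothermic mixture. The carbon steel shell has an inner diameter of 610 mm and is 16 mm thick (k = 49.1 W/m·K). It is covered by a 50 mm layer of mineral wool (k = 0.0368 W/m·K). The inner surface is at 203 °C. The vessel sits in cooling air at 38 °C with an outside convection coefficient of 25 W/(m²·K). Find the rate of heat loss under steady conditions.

Q ≈ 177 W

Radial (spherical) resistances in series:
R_carbon steel shell = (1/0.305 − 1/0.321)/(4π×49.1) = 2.649×10^-4 K/W
R_mineral wool = (1/0.321 − 1/0.371)/(4π×0.0368) = 0.9079 K/W
R_outer film = 1/(h·4πr_o²) = 1/(25×4π×0.371²) = 0.02313 K/W
R_total = 0.9313 K/W
Q = ΔT/R_total = 165/0.9313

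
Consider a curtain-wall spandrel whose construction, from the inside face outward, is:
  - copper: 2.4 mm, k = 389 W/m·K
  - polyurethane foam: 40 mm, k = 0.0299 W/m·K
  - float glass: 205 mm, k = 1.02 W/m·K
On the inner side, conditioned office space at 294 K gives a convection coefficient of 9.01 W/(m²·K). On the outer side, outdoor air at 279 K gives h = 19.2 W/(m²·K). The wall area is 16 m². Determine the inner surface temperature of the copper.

Thermal resistances in series:
R_inner film = 1/(h_i·A) = 1/(9.01×16) = 0.006937 K/W
R_copper = L/(kA) = 0.0024/(389×16) = 3.856×10^-7 K/W
R_polyurethane foam = L/(kA) = 0.04/(0.0299×16) = 0.08361 K/W
R_float glass = L/(kA) = 0.205/(1.02×16) = 0.01256 K/W
R_outer film = 1/(h_o·A) = 1/(19.2×16) = 0.003255 K/W
R_total = 0.1064 K/W;  Q = ΔT/R_total = 15/0.1064 = 141 W
T_interface = T_inner − Q·ΣR(inner→interface) = 294 − 141×0.006937

T ≈ 293 K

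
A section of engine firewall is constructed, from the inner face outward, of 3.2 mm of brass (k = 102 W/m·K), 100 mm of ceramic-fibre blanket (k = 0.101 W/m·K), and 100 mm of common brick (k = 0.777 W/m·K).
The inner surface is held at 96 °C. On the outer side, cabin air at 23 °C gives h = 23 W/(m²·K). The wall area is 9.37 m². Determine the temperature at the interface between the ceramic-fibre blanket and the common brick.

Thermal resistances in series:
R_brass = L/(kA) = 0.0032/(102×9.37) = 3.348×10^-6 K/W
R_ceramic-fibre blanket = L/(kA) = 0.1/(0.101×9.37) = 0.1057 K/W
R_common brick = L/(kA) = 0.1/(0.777×9.37) = 0.01374 K/W
R_outer film = 1/(h_o·A) = 1/(23×9.37) = 0.00464 K/W
R_total = 0.124 K/W;  Q = ΔT/R_total = 73/0.124 = 588.5 W
T_interface = T_inner − Q·ΣR(inner→interface) = 96 − 588×0.1057

T ≈ 33.8 °C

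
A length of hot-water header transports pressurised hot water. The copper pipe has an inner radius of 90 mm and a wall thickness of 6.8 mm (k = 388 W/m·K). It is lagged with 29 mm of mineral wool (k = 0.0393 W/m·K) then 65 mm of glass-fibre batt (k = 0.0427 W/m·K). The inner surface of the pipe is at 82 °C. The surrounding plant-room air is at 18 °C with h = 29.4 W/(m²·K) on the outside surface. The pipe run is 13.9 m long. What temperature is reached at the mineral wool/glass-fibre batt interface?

T ≈ 56.3 °C

Treating each annulus and film as a series resistance:
R_copper pipe wall = ln(96.8/90)/(2π×388×13.9) = 2.149×10^-6 K/W
R_mineral wool = ln(125.8/96.8)/(2π×0.0393×13.9) = 0.07635 K/W
R_glass-fibre batt = ln(190.8/125.8)/(2π×0.0427×13.9) = 0.1117 K/W
R_outer film = 1/(h_o·2πr_oL) = 1/(29.4×2π×0.1908×13.9) = 0.002041 K/W
R_total = 0.1901 K/W
Q = ΔT/R_total = 64/0.1901
Q = 337 W
T_interface = T_inner − Q·ΣR(inner→interface) = 82 − 337×0.07635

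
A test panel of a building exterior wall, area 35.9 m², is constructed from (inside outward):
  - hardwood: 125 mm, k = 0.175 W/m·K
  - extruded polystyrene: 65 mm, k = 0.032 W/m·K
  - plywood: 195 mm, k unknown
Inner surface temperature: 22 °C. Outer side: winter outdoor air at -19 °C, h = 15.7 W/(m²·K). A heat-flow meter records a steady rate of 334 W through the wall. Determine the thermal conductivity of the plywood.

k ≈ 0.122 W/(m·K)

Thermal resistances in series:
R_hardwood = L/(kA) = 0.125/(0.175×35.9) = 0.0199 K/W
R_extruded polystyrene = L/(kA) = 0.065/(0.032×35.9) = 0.05658 K/W
R_outer film = 1/(h_o·A) = 1/(15.7×35.9) = 0.001774 K/W
Sum of known resistances R_other = 0.07825 K/W
Total R = ΔT/Q = 41/334 = 0.1228 K/W
R_plywood = R_total − R_other = 0.0445 K/W
k = L/(R·A) = 0.195/(0.0445×35.9)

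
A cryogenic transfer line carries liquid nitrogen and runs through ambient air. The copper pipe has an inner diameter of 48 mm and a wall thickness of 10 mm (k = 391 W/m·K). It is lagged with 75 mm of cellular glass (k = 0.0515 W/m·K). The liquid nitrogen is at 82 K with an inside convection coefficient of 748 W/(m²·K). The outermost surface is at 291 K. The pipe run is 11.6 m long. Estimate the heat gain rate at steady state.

Per-layer cylindrical resistances, series-summed:
R_inner film = 1/(h_i·2πr₁L) = 1/(748×2π×0.024×11.6) = 7.643×10^-4 K/W
R_copper pipe wall = ln(34/24)/(2π×391×11.6) = 1.222×10^-5 K/W
R_cellular glass = ln(109/34)/(2π×0.0515×11.6) = 0.3104 K/W
R_total = 0.3111 K/W
Q = ΔT/R_total = 209/0.3111

Q ≈ 672 W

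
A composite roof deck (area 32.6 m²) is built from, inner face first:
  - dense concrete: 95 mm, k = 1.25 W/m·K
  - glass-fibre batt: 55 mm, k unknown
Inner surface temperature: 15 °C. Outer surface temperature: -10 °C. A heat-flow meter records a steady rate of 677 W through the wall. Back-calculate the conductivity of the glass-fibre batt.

Series thermal resistances:
R_dense concrete = L/(kA) = 0.095/(1.25×32.6) = 0.002331 K/W
Sum of known resistances R_other = 0.002331 K/W
Total R = ΔT/Q = 25/677 = 0.03693 K/W
R_glass-fibre batt = R_total − R_other = 0.0346 K/W
k = L/(R·A) = 0.055/(0.0346×32.6)

k ≈ 0.0488 W/(m·K)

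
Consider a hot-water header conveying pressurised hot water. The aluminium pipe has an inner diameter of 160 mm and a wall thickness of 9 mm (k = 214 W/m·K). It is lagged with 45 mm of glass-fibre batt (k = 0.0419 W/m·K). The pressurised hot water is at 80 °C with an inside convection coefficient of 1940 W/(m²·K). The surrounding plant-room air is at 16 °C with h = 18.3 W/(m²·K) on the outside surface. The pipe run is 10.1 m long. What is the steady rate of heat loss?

Radial resistances (cylindrical: R_cond = ln(r_o/r_i)/(2πkL), R_conv = 1/(h·2πrL)):
R_inner film = 1/(h_i·2πr₁L) = 1/(1940×2π×0.08×10.1) = 1.015×10^-4 K/W
R_aluminium pipe wall = ln(89/80)/(2π×214×10.1) = 7.85×10^-6 K/W
R_glass-fibre batt = ln(134/89)/(2π×0.0419×10.1) = 0.1539 K/W
R_outer film = 1/(h_o·2πr_oL) = 1/(18.3×2π×0.134×10.1) = 0.006426 K/W
R_total = 0.1604 K/W
Q = ΔT/R_total = 64/0.1604

Q ≈ 399 W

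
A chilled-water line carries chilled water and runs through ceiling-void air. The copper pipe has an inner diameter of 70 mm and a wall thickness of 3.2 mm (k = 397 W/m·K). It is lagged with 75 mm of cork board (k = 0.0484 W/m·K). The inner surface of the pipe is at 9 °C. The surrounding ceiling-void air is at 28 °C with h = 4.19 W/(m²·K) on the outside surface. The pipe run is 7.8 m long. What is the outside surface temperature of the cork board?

Cylindrical conduction, so R = ln(r₂/r₁)/(2πkL) per layer, in series:
R_copper pipe wall = ln(38.2/35)/(2π×397×7.8) = 4.497×10^-6 K/W
R_cork board = ln(113.2/38.2)/(2π×0.0484×7.8) = 0.458 K/W
R_outer film = 1/(h_o·2πr_oL) = 1/(4.19×2π×0.1132×7.8) = 0.04302 K/W
R_total = 0.501 K/W
Q = ΔT/R_total = 19/0.501
Q = 37.9 W
T_interface = T_inner + Q·ΣR(inner→interface) = 9 + 37.9×0.458

T ≈ 26.4 °C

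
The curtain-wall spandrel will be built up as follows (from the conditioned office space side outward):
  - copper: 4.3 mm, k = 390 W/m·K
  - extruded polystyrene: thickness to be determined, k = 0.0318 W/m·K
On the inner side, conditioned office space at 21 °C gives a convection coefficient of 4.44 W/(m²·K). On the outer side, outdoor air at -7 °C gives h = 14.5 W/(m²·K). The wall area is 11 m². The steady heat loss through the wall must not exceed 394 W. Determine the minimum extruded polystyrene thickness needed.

L ≈ 15.5 mm

Thermal resistances in series:
R_inner film = 1/(h_i·A) = 1/(4.44×11) = 0.02048 K/W
R_copper = L/(kA) = 0.0043/(390×11) = 1.002×10^-6 K/W
R_outer film = 1/(h_o·A) = 1/(14.5×11) = 0.00627 K/W
Sum of the known resistances R_other = 0.02675 K/W
Required total resistance R_tot = ΔT/Q_allow = 28/394 = 0.07107 K/W
R_extruded polystyrene = R_tot − R_other = 0.04432 K/W
L = R·k·A = 0.04432×0.0318×11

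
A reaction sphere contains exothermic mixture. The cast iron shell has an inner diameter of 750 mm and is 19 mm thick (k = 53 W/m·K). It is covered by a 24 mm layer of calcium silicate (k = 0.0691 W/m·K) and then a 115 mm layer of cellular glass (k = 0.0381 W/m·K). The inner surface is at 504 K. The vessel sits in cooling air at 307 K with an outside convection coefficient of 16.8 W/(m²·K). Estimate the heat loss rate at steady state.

Spherical conduction: R = (1/r_in − 1/r_out)/(4πk) per layer; series-sum.
R_cast iron shell = (1/0.375 − 1/0.394)/(4π×53) = 1.931×10^-4 K/W
R_calcium silicate = (1/0.394 − 1/0.418)/(4π×0.0691) = 0.1678 K/W
R_cellular glass = (1/0.418 − 1/0.533)/(4π×0.0381) = 1.078 K/W
R_outer film = 1/(h·4πr_o²) = 1/(16.8×4π×0.533²) = 0.01667 K/W
R_total = 1.263 K/W
Q = ΔT/R_total = 197/1.263

Q ≈ 156 W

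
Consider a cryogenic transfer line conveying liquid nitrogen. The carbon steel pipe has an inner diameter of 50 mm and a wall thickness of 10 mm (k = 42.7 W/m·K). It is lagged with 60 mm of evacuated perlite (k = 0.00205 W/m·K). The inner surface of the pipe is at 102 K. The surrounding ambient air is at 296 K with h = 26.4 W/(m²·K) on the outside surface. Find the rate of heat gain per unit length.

Treating each annulus and film as a series resistance:
R_carbon steel pipe wall = ln(35/25)/(2π×42.7×1) = 0.001254 K/W
R_evacuated perlite = ln(95/35)/(2π×0.00205×1) = 77.52 K/W
R_outer film = 1/(h_o·2πr_oL) = 1/(26.4×2π×0.095×1) = 0.06346 K/W
R_total = 77.59 K/W
Q = ΔT/R_total = 194/77.59

q′ ≈ 2.5 W/m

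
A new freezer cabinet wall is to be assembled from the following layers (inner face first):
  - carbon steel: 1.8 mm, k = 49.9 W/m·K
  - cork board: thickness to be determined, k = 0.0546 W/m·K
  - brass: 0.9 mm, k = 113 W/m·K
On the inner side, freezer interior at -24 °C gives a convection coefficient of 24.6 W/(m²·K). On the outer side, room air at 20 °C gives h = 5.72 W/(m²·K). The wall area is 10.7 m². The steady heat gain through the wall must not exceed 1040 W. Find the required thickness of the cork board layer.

Series thermal resistances:
R_inner film = 1/(h_i·A) = 1/(24.6×10.7) = 0.003799 K/W
R_carbon steel = L/(kA) = 0.0018/(49.9×10.7) = 3.371×10^-6 K/W
R_brass = L/(kA) = 0.0009/(113×10.7) = 7.444×10^-7 K/W
R_outer film = 1/(h_o·A) = 1/(5.72×10.7) = 0.01634 K/W
Sum of the known resistances R_other = 0.02014 K/W
Required total resistance R_tot = ΔT/Q_allow = 44/1040 = 0.04231 K/W
R_cork board = R_tot − R_other = 0.02217 K/W
L = R·k·A = 0.02217×0.0546×10.7

L ≈ 12.9 mm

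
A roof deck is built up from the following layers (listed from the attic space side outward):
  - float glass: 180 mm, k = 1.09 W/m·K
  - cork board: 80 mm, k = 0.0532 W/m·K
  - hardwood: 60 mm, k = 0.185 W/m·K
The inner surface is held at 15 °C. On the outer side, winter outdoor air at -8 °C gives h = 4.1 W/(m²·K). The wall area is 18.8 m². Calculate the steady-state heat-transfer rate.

Model the wall as resistances in series:
R_float glass = L/(kA) = 0.18/(1.09×18.8) = 0.008784 K/W
R_cork board = L/(kA) = 0.08/(0.0532×18.8) = 0.07999 K/W
R_hardwood = L/(kA) = 0.06/(0.185×18.8) = 0.01725 K/W
R_outer film = 1/(h_o·A) = 1/(4.1×18.8) = 0.01297 K/W
R_total = 0.119 K/W
Q = ΔT / R_total = 23 / 0.119

Q ≈ 193 W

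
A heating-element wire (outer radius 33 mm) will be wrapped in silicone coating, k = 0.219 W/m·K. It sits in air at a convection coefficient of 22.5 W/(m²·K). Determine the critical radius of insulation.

r_cr ≈ 9.73 mm

For a cylinder r_cr = k/h = 0.219/22.5
r_cr = 9.73 mm; since the bare radius (33 mm) is above r_cr, any added insulation will reduce heat loss.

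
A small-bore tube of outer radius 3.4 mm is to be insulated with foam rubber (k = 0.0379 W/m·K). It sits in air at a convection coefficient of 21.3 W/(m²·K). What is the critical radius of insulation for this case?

r_cr ≈ 1.78 mm

For a cylinder r_cr = k/h = 0.0379/21.3
r_cr = 1.78 mm; since the bare radius (3.4 mm) is above r_cr, any added insulation will reduce heat loss.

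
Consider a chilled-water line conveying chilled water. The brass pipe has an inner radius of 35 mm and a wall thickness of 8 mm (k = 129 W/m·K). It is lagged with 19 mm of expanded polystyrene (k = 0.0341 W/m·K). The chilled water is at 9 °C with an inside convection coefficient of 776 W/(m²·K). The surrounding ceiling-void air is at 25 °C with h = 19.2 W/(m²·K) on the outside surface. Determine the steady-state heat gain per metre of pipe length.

q′ ≈ 8.66 W/m

Radial resistances (cylindrical: R_cond = ln(r_o/r_i)/(2πkL), R_conv = 1/(h·2πrL)):
R_inner film = 1/(h_i·2πr₁L) = 1/(776×2π×0.035×1) = 0.00586 K/W
R_brass pipe wall = ln(43/35)/(2π×129×1) = 2.54×10^-4 K/W
R_expanded polystyrene = ln(62/43)/(2π×0.0341×1) = 1.708 K/W
R_outer film = 1/(h_o·2πr_oL) = 1/(19.2×2π×0.062×1) = 0.1337 K/W
R_total = 1.848 K/W
Q = ΔT/R_total = 16/1.848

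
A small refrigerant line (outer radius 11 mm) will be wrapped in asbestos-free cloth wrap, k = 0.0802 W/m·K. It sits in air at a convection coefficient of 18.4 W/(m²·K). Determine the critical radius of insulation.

r_cr ≈ 4.36 mm

For a cylinder r_cr = k/h = 0.0802/18.4
r_cr = 4.36 mm; since the bare radius (11 mm) is above r_cr, any added insulation will reduce heat loss.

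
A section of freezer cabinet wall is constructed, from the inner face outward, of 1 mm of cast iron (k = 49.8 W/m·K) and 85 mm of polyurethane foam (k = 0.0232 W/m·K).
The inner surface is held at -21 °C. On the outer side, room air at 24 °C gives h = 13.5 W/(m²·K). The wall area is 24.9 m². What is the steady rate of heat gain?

Series thermal resistances:
R_cast iron = L/(kA) = 0.001/(49.8×24.9) = 8.064×10^-7 K/W
R_polyurethane foam = L/(kA) = 0.085/(0.0232×24.9) = 0.1471 K/W
R_outer film = 1/(h_o·A) = 1/(13.5×24.9) = 0.002975 K/W
R_total = 0.1501 K/W
Q = ΔT / R_total = 45 / 0.1501

Q ≈ 300 W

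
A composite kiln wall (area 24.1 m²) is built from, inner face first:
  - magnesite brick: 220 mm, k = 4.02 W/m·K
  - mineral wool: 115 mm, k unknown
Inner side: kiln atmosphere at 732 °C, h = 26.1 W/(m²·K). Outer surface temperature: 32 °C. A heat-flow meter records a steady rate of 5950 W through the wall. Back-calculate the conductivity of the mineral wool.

Model the wall as resistances in series:
R_inner film = 1/(h_i·A) = 1/(26.1×24.1) = 0.00159 K/W
R_magnesite brick = L/(kA) = 0.22/(4.02×24.1) = 0.002271 K/W
Sum of known resistances R_other = 0.003861 K/W
Total R = ΔT/Q = 700/5950 = 0.1176 K/W
R_mineral wool = R_total − R_other = 0.1138 K/W
k = L/(R·A) = 0.115/(0.1138×24.1)

k ≈ 0.0419 W/(m·K)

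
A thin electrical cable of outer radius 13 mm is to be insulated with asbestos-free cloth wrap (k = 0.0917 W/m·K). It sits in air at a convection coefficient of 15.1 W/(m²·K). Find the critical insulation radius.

r_cr ≈ 6.07 mm

For a cylinder r_cr = k/h = 0.0917/15.1
r_cr = 6.07 mm; since the bare radius (13 mm) is above r_cr, any added insulation will reduce heat loss.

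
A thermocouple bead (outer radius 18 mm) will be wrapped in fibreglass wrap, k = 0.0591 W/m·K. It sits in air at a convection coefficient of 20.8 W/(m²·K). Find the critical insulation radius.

For a sphere r_cr = 2k/h = 2×0.0591/20.8
r_cr = 5.68 mm; since the bare radius (18 mm) is above r_cr, any added insulation will reduce heat loss.

r_cr ≈ 5.68 mm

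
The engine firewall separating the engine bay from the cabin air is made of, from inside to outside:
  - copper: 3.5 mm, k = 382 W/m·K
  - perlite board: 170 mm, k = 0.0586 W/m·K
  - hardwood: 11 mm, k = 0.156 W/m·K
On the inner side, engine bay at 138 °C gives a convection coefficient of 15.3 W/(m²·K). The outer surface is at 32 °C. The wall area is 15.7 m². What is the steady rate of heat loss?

Treating each layer as a thermal resistance in series:
R_inner film = 1/(h_i·A) = 1/(15.3×15.7) = 0.004163 K/W
R_copper = L/(kA) = 0.0035/(382×15.7) = 5.836×10^-7 K/W
R_perlite board = L/(kA) = 0.17/(0.0586×15.7) = 0.1848 K/W
R_hardwood = L/(kA) = 0.011/(0.156×15.7) = 0.004491 K/W
R_total = 0.1934 K/W
Q = ΔT / R_total = 106 / 0.1934

Q ≈ 548 W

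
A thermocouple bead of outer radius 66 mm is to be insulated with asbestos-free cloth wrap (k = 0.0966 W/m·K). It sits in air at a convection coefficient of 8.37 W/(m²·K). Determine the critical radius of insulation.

r_cr ≈ 23.1 mm

For a sphere r_cr = 2k/h = 2×0.0966/8.37
r_cr = 23.1 mm; since the bare radius (66 mm) is above r_cr, any added insulation will reduce heat loss.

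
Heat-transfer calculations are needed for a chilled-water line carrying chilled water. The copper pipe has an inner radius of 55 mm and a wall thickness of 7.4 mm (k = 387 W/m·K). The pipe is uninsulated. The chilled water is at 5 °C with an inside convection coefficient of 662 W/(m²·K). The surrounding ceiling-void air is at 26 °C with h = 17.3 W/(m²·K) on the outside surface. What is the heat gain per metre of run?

Treating each annulus and film as a series resistance:
R_inner film = 1/(h_i·2πr₁L) = 1/(662×2π×0.055×1) = 0.004371 K/W
R_copper pipe wall = ln(62.4/55)/(2π×387×1) = 5.191×10^-5 K/W
R_outer film = 1/(h_o·2πr_oL) = 1/(17.3×2π×0.0624×1) = 0.1474 K/W
R_total = 0.1519 K/W
Q = ΔT/R_total = 21/0.1519

q′ ≈ 138 W/m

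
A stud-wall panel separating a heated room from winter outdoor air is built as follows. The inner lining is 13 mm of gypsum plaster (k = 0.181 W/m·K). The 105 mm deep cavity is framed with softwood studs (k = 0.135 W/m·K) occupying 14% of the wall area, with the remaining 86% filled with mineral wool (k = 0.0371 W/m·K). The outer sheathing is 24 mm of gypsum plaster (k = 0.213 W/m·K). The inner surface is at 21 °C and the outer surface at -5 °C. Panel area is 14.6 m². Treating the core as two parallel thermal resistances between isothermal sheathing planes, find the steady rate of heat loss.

Q ≈ 169 W

Sheathing layers in series; stud and cavity paths in parallel between them.
R_inner = 0.013/(0.181×14.6) = 0.004919 K/W
R_stud  = 0.105/(0.135×0.14×14.6) = 0.3805 K/W
R_cav   = 0.105/(0.0371×0.86×14.6) = 0.2254 K/W
1/R_core = 1/R_stud + 1/R_cav → R_core = 0.1416 K/W
R_outer = 0.024/(0.213×14.6) = 0.007718 K/W
R_total = 0.1542 K/W
Q = ΔT/R_total = 26/0.1542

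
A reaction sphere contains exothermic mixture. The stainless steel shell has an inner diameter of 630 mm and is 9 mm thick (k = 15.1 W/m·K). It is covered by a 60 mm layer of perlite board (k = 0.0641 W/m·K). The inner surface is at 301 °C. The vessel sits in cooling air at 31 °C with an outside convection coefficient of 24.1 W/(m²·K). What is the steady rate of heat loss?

Spherical conduction: R = (1/r_in − 1/r_out)/(4πk) per layer; series-sum.
R_stainless steel shell = (1/0.315 − 1/0.324)/(4π×15.1) = 4.647×10^-4 K/W
R_perlite board = (1/0.324 − 1/0.384)/(4π×0.0641) = 0.5987 K/W
R_outer film = 1/(h·4πr_o²) = 1/(24.1×4π×0.384²) = 0.02239 K/W
R_total = 0.6216 K/W
Q = ΔT/R_total = 270/0.6216

Q ≈ 434 W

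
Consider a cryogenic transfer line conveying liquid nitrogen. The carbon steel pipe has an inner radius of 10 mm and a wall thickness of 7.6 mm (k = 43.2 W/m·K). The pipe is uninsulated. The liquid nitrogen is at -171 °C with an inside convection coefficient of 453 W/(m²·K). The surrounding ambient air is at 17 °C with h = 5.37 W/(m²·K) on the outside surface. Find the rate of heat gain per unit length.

q′ ≈ 109 W/m

Per-layer cylindrical resistances, series-summed:
R_inner film = 1/(h_i·2πr₁L) = 1/(453×2π×0.01×1) = 0.03513 K/W
R_carbon steel pipe wall = ln(17.6/10)/(2π×43.2×1) = 0.002083 K/W
R_outer film = 1/(h_o·2πr_oL) = 1/(5.37×2π×0.0176×1) = 1.684 K/W
R_total = 1.721 K/W
Q = ΔT/R_total = 188/1.721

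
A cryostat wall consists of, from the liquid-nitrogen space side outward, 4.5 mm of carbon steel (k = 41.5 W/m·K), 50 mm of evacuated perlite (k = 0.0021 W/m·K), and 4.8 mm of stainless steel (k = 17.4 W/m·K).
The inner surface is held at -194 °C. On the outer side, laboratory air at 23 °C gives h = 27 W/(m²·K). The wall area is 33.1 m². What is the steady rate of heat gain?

Q ≈ 301 W

Using the resistance-network approach (series):
R_carbon steel = L/(kA) = 0.0045/(41.5×33.1) = 3.276×10^-6 K/W
R_evacuated perlite = L/(kA) = 0.05/(0.0021×33.1) = 0.7193 K/W
R_stainless steel = L/(kA) = 0.0048/(17.4×33.1) = 8.334×10^-6 K/W
R_outer film = 1/(h_o·A) = 1/(27×33.1) = 0.001119 K/W
R_total = 0.7205 K/W
Q = ΔT / R_total = 217 / 0.7205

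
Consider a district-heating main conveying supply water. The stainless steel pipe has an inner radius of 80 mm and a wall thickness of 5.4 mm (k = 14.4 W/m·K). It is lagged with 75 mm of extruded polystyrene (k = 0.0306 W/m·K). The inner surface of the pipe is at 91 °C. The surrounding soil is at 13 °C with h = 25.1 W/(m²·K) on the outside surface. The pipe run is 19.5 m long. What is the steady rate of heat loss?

Q ≈ 458 W

Cylindrical conduction, so R = ln(r₂/r₁)/(2πkL) per layer, in series:
R_stainless steel pipe wall = ln(85.4/80)/(2π×14.4×19.5) = 3.702×10^-5 K/W
R_extruded polystyrene = ln(160.4/85.4)/(2π×0.0306×19.5) = 0.1681 K/W
R_outer film = 1/(h_o·2πr_oL) = 1/(25.1×2π×0.1604×19.5) = 0.002027 K/W
R_total = 0.1702 K/W
Q = ΔT/R_total = 78/0.1702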